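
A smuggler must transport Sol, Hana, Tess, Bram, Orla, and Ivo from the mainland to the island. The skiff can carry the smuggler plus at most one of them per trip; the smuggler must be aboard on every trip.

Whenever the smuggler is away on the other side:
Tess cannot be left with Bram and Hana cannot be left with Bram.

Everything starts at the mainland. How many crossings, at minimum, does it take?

Counting alone: the smuggler can take at most 1 across per trip to the island, so moving all 6 needs at least 6 loaded trips out, with a return between consecutive ones — at least 11 crossings.
The safety rule pushes this higher. Following every safe sequence of crossings, the most of the 6 that can be at the island as the skiff arrives there on crossing 11 is 5 — never all 6.
So no plan with fewer than 13 crossings exists, and this one achieves 13:
1. Smuggler goes to the island with Bram.
2. Smuggler goes back to the mainland alone.
3. Smuggler goes to the island with Sol.
4. Smuggler goes back to the mainland alone.
5. Smuggler goes to the island with Hana.
6. Smuggler goes back to the mainland with Bram.
7. Smuggler goes to the island with Tess.
8. Smuggler goes back to the mainland alone.
9. Smuggler goes to the island with Orla.
10. Smuggler goes back to the mainland alone.
11. Smuggler goes to the island with Ivo.
12. Smuggler goes back to the mainland alone.
13. Smuggler goes to the island with Bram.

13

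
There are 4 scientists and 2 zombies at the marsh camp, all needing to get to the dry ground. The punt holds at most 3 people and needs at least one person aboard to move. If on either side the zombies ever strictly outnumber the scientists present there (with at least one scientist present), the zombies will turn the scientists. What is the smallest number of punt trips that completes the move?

Counting alone: each trip to the dry ground takes at most 3 across and each return brings at least 1 back, so after t trips out (and t−1 returns) at most 3t − (t−1) of the 6 are across; that first reaches 6 at t = 3, so at least 5 crossings are needed.
The plan below uses exactly 5 crossings, so it is optimal:
1. 2 zombies → the dry ground.  (the marsh camp: 4S 0Z; the dry ground: 0S 2Z)
2. 1 zombie ← the marsh camp.  (the marsh camp: 4S 1Z; the dry ground: 0S 1Z)
3. 2 scientists and 1 zombie → the dry ground.  (the marsh camp: 2S 0Z; the dry ground: 2S 2Z)
4. 1 zombie ← the marsh camp.  (the marsh camp: 2S 1Z; the dry ground: 2S 1Z)
5. 2 scientists and 1 zombie → the dry ground.  (the marsh camp: 0S 0Z; the dry ground: 4S 2Z)

5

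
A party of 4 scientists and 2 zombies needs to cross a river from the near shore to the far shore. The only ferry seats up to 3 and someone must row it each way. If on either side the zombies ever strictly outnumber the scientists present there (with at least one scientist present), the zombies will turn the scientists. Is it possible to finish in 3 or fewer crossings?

Counting alone: each trip to the far shore takes at most 3 across and each return brings at least 1 back, so after t trips out (and t−1 returns) at most 3t − (t−1) of the 6 are across; that first reaches 6 at t = 3, so at least 5 crossings are needed.
Since 3 < 5, 3 crossings cannot be enough. (The shortest complete plan in fact takes 5:)
1. 2 zombies → the far shore.  (the near shore: 4S 0Z; the far shore: 0S 2Z)
2. 1 zombie ← the near shore.  (the near shore: 4S 1Z; the far shore: 0S 1Z)
3. 2 scientists and 1 zombie → the far shore.  (the near shore: 2S 0Z; the far shore: 2S 2Z)
4. 1 zombie ← the near shore.  (the near shore: 2S 1Z; the far shore: 2S 1Z)
5. 2 scientists and 1 zombie → the far shore.  (the near shore: 0S 0Z; the far shore: 4S 2Z)

No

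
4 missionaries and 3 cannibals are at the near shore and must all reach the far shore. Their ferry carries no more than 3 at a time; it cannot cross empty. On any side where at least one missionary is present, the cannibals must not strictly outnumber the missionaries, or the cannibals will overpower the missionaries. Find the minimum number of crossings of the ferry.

Counting alone: each trip to the far shore takes at most 3 across and each return brings at least 1 back, so after t trips out (and t−1 returns) at most 3t − (t−1) of the 7 are across; that first reaches 7 at t = 3, so at least 5 crossings are needed.
The plan below uses exactly 5 crossings, so it is optimal:
1. 3 cannibals → the far shore.  (the near shore: 4M 0C; the far shore: 0M 3C)
2. 1 cannibal ← the near shore.  (the near shore: 4M 1C; the far shore: 0M 2C)
3. 3 missionaries → the far shore.  (the near shore: 1M 1C; the far shore: 3M 2C)
4. 1 missionary ← the near shore.  (the near shore: 2M 1C; the far shore: 2M 2C)
5. 2 missionaries and 1 cannibal → the far shore.  (the near shore: 0M 0C; the far shore: 4M 3C)

5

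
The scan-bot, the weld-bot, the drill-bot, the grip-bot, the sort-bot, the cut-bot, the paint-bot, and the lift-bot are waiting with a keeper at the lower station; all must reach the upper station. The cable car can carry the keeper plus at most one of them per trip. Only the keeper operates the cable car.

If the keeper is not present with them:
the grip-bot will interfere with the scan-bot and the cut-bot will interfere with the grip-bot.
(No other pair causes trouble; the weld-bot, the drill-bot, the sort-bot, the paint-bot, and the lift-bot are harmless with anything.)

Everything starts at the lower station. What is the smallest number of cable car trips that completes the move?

17

Counting alone: the keeper can take at most 1 across per trip to the upper station, so moving all 8 needs at least 8 loaded trips out, with a return between consecutive ones — at least 15 crossings.
The safety rule pushes this higher. Following every safe sequence of crossings, the most of the 8 that can be at the upper station as the cable car arrives there on crossing 15 is 7 — never all 8.
So no plan with fewer than 17 crossings exists, and this one achieves 17:
1. Keeper goes to the upper station with the grip-bot.  [the lower station: the cut-bot, the drill-bot, the lift-bot, the paint-bot, the scan-bot, the sort-bot, the weld-bot | the upper station: the grip-bot]
2. Keeper goes back to the lower station alone.  [the lower station: the cut-bot, the drill-bot, the lift-bot, the paint-bot, the scan-bot, the sort-bot, the weld-bot | the upper station: the grip-bot]
3. Keeper goes to the upper station with the scan-bot.  [the lower station: the cut-bot, the drill-bot, the lift-bot, the paint-bot, the sort-bot, the weld-bot | the upper station: the grip-bot, the scan-bot]
4. Keeper goes back to the lower station with the grip-bot.  [the lower station: the cut-bot, the drill-bot, the grip-bot, the lift-bot, the paint-bot, the sort-bot, the weld-bot | the upper station: the scan-bot]
5. Keeper goes to the upper station with the cut-bot.  [the lower station: the drill-bot, the grip-bot, the lift-bot, the paint-bot, the sort-bot, the weld-bot | the upper station: the cut-bot, the scan-bot]
6. Keeper goes back to the lower station alone.  [the lower station: the drill-bot, the grip-bot, the lift-bot, the paint-bot, the sort-bot, the weld-bot | the upper station: the cut-bot, the scan-bot]
7. Keeper goes to the upper station with the weld-bot.  [the lower station: the drill-bot, the grip-bot, the lift-bot, the paint-bot, the sort-bot | the upper station: the cut-bot, the scan-bot, the weld-bot]
8. Keeper goes back to the lower station alone.  [the lower station: the drill-bot, the grip-bot, the lift-bot, the paint-bot, the sort-bot | the upper station: the cut-bot, the scan-bot, the weld-bot]
9. Keeper goes to the upper station with the drill-bot.  [the lower station: the grip-bot, the lift-bot, the paint-bot, the sort-bot | the upper station: the cut-bot, the drill-bot, the scan-bot, the weld-bot]
10. Keeper goes back to the lower station alone.  [the lower station: the grip-bot, the lift-bot, the paint-bot, the sort-bot | the upper station: the cut-bot, the drill-bot, the scan-bot, the weld-bot]
11. Keeper goes to the upper station with the sort-bot.  [the lower station: the grip-bot, the lift-bot, the paint-bot | the upper station: the cut-bot, the drill-bot, the scan-bot, the sort-bot, the weld-bot]
12. Keeper goes back to the lower station alone.  [the lower station: the grip-bot, the lift-bot, the paint-bot | the upper station: the cut-bot, the drill-bot, the scan-bot, the sort-bot, the weld-bot]
13. Keeper goes to the upper station with the paint-bot.  [the lower station: the grip-bot, the lift-bot | the upper station: the cut-bot, the drill-bot, the paint-bot, the scan-bot, the sort-bot, the weld-bot]
14. Keeper goes back to the lower station alone.  [the lower station: the grip-bot, the lift-bot | the upper station: the cut-bot, the drill-bot, the paint-bot, the scan-bot, the sort-bot, the weld-bot]
15. Keeper goes to the upper station with the lift-bot.  [the lower station: the grip-bot | the upper station: the cut-bot, the drill-bot, the lift-bot, the paint-bot, the scan-bot, the sort-bot, the weld-bot]
16. Keeper goes back to the lower station alone.  [the lower station: the grip-bot | the upper station: the cut-bot, the drill-bot, the lift-bot, the paint-bot, the scan-bot, the sort-bot, the weld-bot]
17. Keeper goes to the upper station with the grip-bot.  [the lower station: — | the upper station: the cut-bot, the drill-bot, the grip-bot, the lift-bot, the paint-bot, the scan-bot, the sort-bot, the weld-bot]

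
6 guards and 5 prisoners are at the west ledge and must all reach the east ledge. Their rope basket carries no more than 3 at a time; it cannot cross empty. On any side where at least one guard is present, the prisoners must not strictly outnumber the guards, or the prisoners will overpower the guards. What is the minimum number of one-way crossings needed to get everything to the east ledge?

Counting alone: each trip to the east ledge takes at most 3 across and each return brings at least 1 back, so after t trips out (and t−1 returns) at most 3t − (t−1) of the 11 are across; that first reaches 11 at t = 5, so at least 9 crossings are needed.
The plan below uses exactly 9 crossings, so it is optimal:
1. 3 prisoners → the east ledge.  (the west ledge: 6G 2P; the east ledge: 0G 3P)
2. 1 prisoner ← the west ledge.  (the west ledge: 6G 3P; the east ledge: 0G 2P)
3. 3 guards → the east ledge.  (the west ledge: 3G 3P; the east ledge: 3G 2P)
4. 1 guard ← the west ledge.  (the west ledge: 4G 3P; the east ledge: 2G 2P)
5. 2 guards and 1 prisoner → the east ledge.  (the west ledge: 2G 2P; the east ledge: 4G 3P)
6. 1 guard ← the west ledge.  (the west ledge: 3G 2P; the east ledge: 3G 3P)
7. 2 guards and 1 prisoner → the east ledge.  (the west ledge: 1G 1P; the east ledge: 5G 4P)
8. 1 guard ← the west ledge.  (the west ledge: 2G 1P; the east ledge: 4G 4P)
9. 2 guards and 1 prisoner → the east ledge.  (the west ledge: 0G 0P; the east ledge: 6G 5P)

9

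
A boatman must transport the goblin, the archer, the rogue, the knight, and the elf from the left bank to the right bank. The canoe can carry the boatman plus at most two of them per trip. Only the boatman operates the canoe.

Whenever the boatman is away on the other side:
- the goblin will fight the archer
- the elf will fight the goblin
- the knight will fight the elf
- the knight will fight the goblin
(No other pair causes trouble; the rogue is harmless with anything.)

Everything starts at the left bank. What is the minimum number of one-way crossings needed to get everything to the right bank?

7

Counting alone: the boatman can take at most 2 across per trip to the right bank, so moving all 5 needs at least 3 loaded trips out, with a return between consecutive ones — at least 5 crossings.
The safety rule pushes this higher. Following every safe sequence of crossings, the most of the 5 that can be at the right bank as the canoe arrives there on crossing 5 is 4 — never all 5.
So no plan with fewer than 7 crossings exists, and this one achieves 7:
1. Boatman goes to the right bank with the goblin and the knight.  [the left bank: the archer, the elf, the rogue | the right bank: the goblin, the knight]
2. Boatman goes back to the left bank with the goblin.  [the left bank: the archer, the elf, the goblin, the rogue | the right bank: the knight]
3. Boatman goes to the right bank with the archer and the goblin.  [the left bank: the elf, the rogue | the right bank: the archer, the goblin, the knight]
4. Boatman goes back to the left bank with the goblin.  [the left bank: the elf, the goblin, the rogue | the right bank: the archer, the knight]
5. Boatman goes to the right bank with the goblin and the rogue.  [the left bank: the elf | the right bank: the archer, the goblin, the knight, the rogue]
6. Boatman goes back to the left bank with the goblin.  [the left bank: the elf, the goblin | the right bank: the archer, the knight, the rogue]
7. Boatman goes to the right bank with the elf and the goblin.  [the left bank: — | the right bank: the archer, the elf, the goblin, the knight, the rogue]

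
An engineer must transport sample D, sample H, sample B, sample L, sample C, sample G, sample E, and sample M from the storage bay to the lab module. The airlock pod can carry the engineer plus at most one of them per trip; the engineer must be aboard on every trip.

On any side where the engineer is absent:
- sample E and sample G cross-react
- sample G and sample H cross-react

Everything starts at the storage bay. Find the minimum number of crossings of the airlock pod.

17

Counting alone: the engineer can take at most 1 across per trip to the lab module, so moving all 8 needs at least 8 loaded trips out, with a return between consecutive ones — at least 15 crossings.
The safety rule pushes this higher. Following every safe sequence of crossings, the most of the 8 that can be at the lab module as the airlock pod arrives there on crossing 15 is 7 — never all 8.
So no plan with fewer than 17 crossings exists, and this one achieves 17:
1. Engineer goes to the lab module with sample G.
2. Engineer goes back to the storage bay alone.
3. Engineer goes to the lab module with sample D.
4. Engineer goes back to the storage bay alone.
5. Engineer goes to the lab module with sample H.
6. Engineer goes back to the storage bay with sample G.
7. Engineer goes to the lab module with sample E.
8. Engineer goes back to the storage bay alone.
9. Engineer goes to the lab module with sample B.
10. Engineer goes back to the storage bay alone.
11. Engineer goes to the lab module with sample L.
12. Engineer goes back to the storage bay alone.
13. Engineer goes to the lab module with sample C.
14. Engineer goes back to the storage bay alone.
15. Engineer goes to the lab module with sample M.
16. Engineer goes back to the storage bay alone.
17. Engineer goes to the lab module with sample G.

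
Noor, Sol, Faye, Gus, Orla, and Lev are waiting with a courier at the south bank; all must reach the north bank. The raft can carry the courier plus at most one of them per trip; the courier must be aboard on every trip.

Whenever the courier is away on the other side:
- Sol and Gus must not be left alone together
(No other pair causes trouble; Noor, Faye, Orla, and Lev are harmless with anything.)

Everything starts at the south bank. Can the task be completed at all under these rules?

1. Courier goes to the north bank with Sol.  [the south bank: Faye, Gus, Lev, Noor, Orla | the north bank: Sol]
2. Courier goes back to the south bank alone.  [the south bank: Faye, Gus, Lev, Noor, Orla | the north bank: Sol]
3. Courier goes to the north bank with Noor.  [the south bank: Faye, Gus, Lev, Orla | the north bank: Noor, Sol]
4. Courier goes back to the south bank alone.  [the south bank: Faye, Gus, Lev, Orla | the north bank: Noor, Sol]
5. Courier goes to the north bank with Faye.  [the south bank: Gus, Lev, Orla | the north bank: Faye, Noor, Sol]
6. Courier goes back to the south bank alone.  [the south bank: Gus, Lev, Orla | the north bank: Faye, Noor, Sol]
7. Courier goes to the north bank with Orla.  [the south bank: Gus, Lev | the north bank: Faye, Noor, Orla, Sol]
8. Courier goes back to the south bank alone.  [the south bank: Gus, Lev | the north bank: Faye, Noor, Orla, Sol]
9. Courier goes to the north bank with Lev.  [the south bank: Gus | the north bank: Faye, Lev, Noor, Orla, Sol]
10. Courier goes back to the south bank alone.  [the south bank: Gus | the north bank: Faye, Lev, Noor, Orla, Sol]
11. Courier goes to the north bank with Gus.  [the south bank: — | the north bank: Faye, Gus, Lev, Noor, Orla, Sol]

Yes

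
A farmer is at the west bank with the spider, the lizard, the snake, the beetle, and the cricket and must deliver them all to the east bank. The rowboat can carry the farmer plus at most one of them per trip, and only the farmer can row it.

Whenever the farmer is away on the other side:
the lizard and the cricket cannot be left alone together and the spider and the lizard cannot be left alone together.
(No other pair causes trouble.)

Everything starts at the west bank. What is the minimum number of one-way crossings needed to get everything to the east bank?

11

Counting alone: the farmer can take at most 1 across per trip to the east bank, so moving all 5 needs at least 5 loaded trips out, with a return between consecutive ones — at least 9 crossings.
The safety rule pushes this higher. Following every safe sequence of crossings, the most of the 5 that can be at the east bank as the rowboat arrives there on crossing 9 is 4 — never all 5.
So no plan with fewer than 11 crossings exists, and this one achieves 11:
1. Farmer goes to the east bank with the lizard.
2. Farmer goes back to the west bank alone.
3. Farmer goes to the east bank with the spider.
4. Farmer goes back to the west bank with the lizard.
5. Farmer goes to the east bank with the cricket.
6. Farmer goes back to the west bank alone.
7. Farmer goes to the east bank with the snake.
8. Farmer goes back to the west bank alone.
9. Farmer goes to the east bank with the beetle.
10. Farmer goes back to the west bank alone.
11. Farmer goes to the east bank with the lizard.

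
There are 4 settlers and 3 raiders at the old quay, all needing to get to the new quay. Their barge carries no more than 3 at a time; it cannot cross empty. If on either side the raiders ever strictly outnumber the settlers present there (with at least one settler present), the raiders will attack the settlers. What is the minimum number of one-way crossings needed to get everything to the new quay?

Counting alone: each trip to the new quay takes at most 3 across and each return brings at least 1 back, so after t trips out (and t−1 returns) at most 3t − (t−1) of the 7 are across; that first reaches 7 at t = 3, so at least 5 crossings are needed.
The plan below uses exactly 5 crossings, so it is optimal:
1. 3 raiders → the new quay.  (the old quay: 4S 0R; the new quay: 0S 3R)
2. 1 raider ← the old quay.  (the old quay: 4S 1R; the new quay: 0S 2R)
3. 3 settlers → the new quay.  (the old quay: 1S 1R; the new quay: 3S 2R)
4. 1 settler ← the old quay.  (the old quay: 2S 1R; the new quay: 2S 2R)
5. 2 settlers and 1 raider → the new quay.  (the old quay: 0S 0R; the new quay: 4S 3R)

5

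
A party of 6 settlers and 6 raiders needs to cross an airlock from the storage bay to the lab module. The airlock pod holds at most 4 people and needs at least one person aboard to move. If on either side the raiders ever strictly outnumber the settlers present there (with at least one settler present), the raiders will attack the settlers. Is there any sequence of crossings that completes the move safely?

1. 2 raiders → the lab module.  (the storage bay: 6S 4R; the lab module: 0S 2R)
2. 1 raider ← the storage bay.  (the storage bay: 6S 5R; the lab module: 0S 1R)
3. 4 raiders → the lab module.  (the storage bay: 6S 1R; the lab module: 0S 5R)
4. 1 raider ← the storage bay.  (the storage bay: 6S 2R; the lab module: 0S 4R)
5. 4 settlers → the lab module.  (the storage bay: 2S 2R; the lab module: 4S 4R)
6. 1 settler and 1 raider ← the storage bay.  (the storage bay: 3S 3R; the lab module: 3S 3R)
7. 2 settlers and 2 raiders → the lab module.  (the storage bay: 1S 1R; the lab module: 5S 5R)
8. 1 settler and 1 raider ← the storage bay.  (the storage bay: 2S 2R; the lab module: 4S 4R)
9. 2 settlers and 2 raiders → the lab module.  (the storage bay: 0S 0R; the lab module: 6S 6R)

Yes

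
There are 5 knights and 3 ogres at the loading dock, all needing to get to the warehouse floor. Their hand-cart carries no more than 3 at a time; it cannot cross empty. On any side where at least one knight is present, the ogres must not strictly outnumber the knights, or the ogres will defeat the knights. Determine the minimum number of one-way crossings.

Counting alone: each trip to the warehouse floor takes at most 3 across and each return brings at least 1 back, so after t trips out (and t−1 returns) at most 3t − (t−1) of the 8 are across; that first reaches 8 at t = 4, so at least 7 crossings are needed.
The plan below uses exactly 7 crossings, so it is optimal:
1. 2 ogres → the warehouse floor.  (the loading dock: 5K 1O; the warehouse floor: 0K 2O)
2. 1 ogre ← the loading dock.  (the loading dock: 5K 2O; the warehouse floor: 0K 1O)
3. 2 knights and 1 ogre → the warehouse floor.  (the loading dock: 3K 1O; the warehouse floor: 2K 2O)
4. 1 ogre ← the loading dock.  (the loading dock: 3K 2O; the warehouse floor: 2K 1O)
5. 1 knight and 2 ogres → the warehouse floor.  (the loading dock: 2K 0O; the warehouse floor: 3K 3O)
6. 1 ogre ← the loading dock.  (the loading dock: 2K 1O; the warehouse floor: 3K 2O)
7. 2 knights and 1 ogre → the warehouse floor.  (the loading dock: 0K 0O; the warehouse floor: 5K 3O)

7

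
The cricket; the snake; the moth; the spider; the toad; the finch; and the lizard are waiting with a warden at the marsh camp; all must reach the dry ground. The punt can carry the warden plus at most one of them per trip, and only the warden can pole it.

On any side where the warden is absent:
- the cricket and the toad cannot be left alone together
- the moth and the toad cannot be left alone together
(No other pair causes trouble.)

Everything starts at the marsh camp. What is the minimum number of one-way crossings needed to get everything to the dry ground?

Counting alone: the warden can take at most 1 across per trip to the dry ground, so moving all 7 needs at least 7 loaded trips out, with a return between consecutive ones — at least 13 crossings.
The safety rule pushes this higher. Following every safe sequence of crossings, the most of the 7 that can be at the dry ground as the punt arrives there on crossing 13 is 6 — never all 7.
So no plan with fewer than 15 crossings exists, and this one achieves 15:
1. Warden goes to the dry ground with the toad.  [the marsh camp: the cricket, the finch, the lizard, the moth, the snake, the spider | the dry ground: the toad]
2. Warden goes back to the marsh camp alone.  [the marsh camp: the cricket, the finch, the lizard, the moth, the snake, the spider | the dry ground: the toad]
3. Warden goes to the dry ground with the cricket.  [the marsh camp: the finch, the lizard, the moth, the snake, the spider | the dry ground: the cricket, the toad]
4. Warden goes back to the marsh camp with the toad.  [the marsh camp: the finch, the lizard, the moth, the snake, the spider, the toad | the dry ground: the cricket]
5. Warden goes to the dry ground with the moth.  [the marsh camp: the finch, the lizard, the snake, the spider, the toad | the dry ground: the cricket, the moth]
6. Warden goes back to the marsh camp alone.  [the marsh camp: the finch, the lizard, the snake, the spider, the toad | the dry ground: the cricket, the moth]
7. Warden goes to the dry ground with the snake.  [the marsh camp: the finch, the lizard, the spider, the toad | the dry ground: the cricket, the moth, the snake]
8. Warden goes back to the marsh camp alone.  [the marsh camp: the finch, the lizard, the spider, the toad | the dry ground: the cricket, the moth, the snake]
9. Warden goes to the dry ground with the spider.  [the marsh camp: the finch, the lizard, the toad | the dry ground: the cricket, the moth, the snake, the spider]
10. Warden goes back to the marsh camp alone.  [the marsh camp: the finch, the lizard, the toad | the dry ground: the cricket, the moth, the snake, the spider]
11. Warden goes to the dry ground with the finch.  [the marsh camp: the lizard, the toad | the dry ground: the cricket, the finch, the moth, the snake, the spider]
12. Warden goes back to the marsh camp alone.  [the marsh camp: the lizard, the toad | the dry ground: the cricket, the finch, the moth, the snake, the spider]
13. Warden goes to the dry ground with the lizard.  [the marsh camp: the toad | the dry ground: the cricket, the finch, the lizard, the moth, the snake, the spider]
14. Warden goes back to the marsh camp alone.  [the marsh camp: the toad | the dry ground: the cricket, the finch, the lizard, the moth, the snake, the spider]
15. Warden goes to the dry ground with the toad.  [the marsh camp: — | the dry ground: the cricket, the finch, the lizard, the moth, the snake, the spider, the toad]

15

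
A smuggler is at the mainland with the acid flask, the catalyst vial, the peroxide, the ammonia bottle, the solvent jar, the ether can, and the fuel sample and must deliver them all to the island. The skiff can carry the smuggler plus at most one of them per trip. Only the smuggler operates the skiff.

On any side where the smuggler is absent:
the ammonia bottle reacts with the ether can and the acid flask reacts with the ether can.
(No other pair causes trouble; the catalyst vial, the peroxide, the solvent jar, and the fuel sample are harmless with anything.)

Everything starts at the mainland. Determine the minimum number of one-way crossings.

Counting alone: the smuggler can take at most 1 across per trip to the island, so moving all 7 needs at least 7 loaded trips out, with a return between consecutive ones — at least 13 crossings.
The safety rule pushes this higher. Following every safe sequence of crossings, the most of the 7 that can be at the island as the skiff arrives there on crossing 13 is 6 — never all 7.
So no plan with fewer than 15 crossings exists, and this one achieves 15:
1. Smuggler goes to the island with the ether can.  [the mainland: the acid flask, the ammonia bottle, the catalyst vial, the fuel sample, the peroxide, the solvent jar | the island: the ether can]
2. Smuggler goes back to the mainland alone.  [the mainland: the acid flask, the ammonia bottle, the catalyst vial, the fuel sample, the peroxide, the solvent jar | the island: the ether can]
3. Smuggler goes to the island with the acid flask.  [the mainland: the ammonia bottle, the catalyst vial, the fuel sample, the peroxide, the solvent jar | the island: the acid flask, the ether can]
4. Smuggler goes back to the mainland with the ether can.  [the mainland: the ammonia bottle, the catalyst vial, the ether can, the fuel sample, the peroxide, the solvent jar | the island: the acid flask]
5. Smuggler goes to the island with the ammonia bottle.  [the mainland: the catalyst vial, the ether can, the fuel sample, the peroxide, the solvent jar | the island: the acid flask, the ammonia bottle]
6. Smuggler goes back to the mainland alone.  [the mainland: the catalyst vial, the ether can, the fuel sample, the peroxide, the solvent jar | the island: the acid flask, the ammonia bottle]
7. Smuggler goes to the island with the catalyst vial.  [the mainland: the ether can, the fuel sample, the peroxide, the solvent jar | the island: the acid flask, the ammonia bottle, the catalyst vial]
8. Smuggler goes back to the mainland alone.  [the mainland: the ether can, the fuel sample, the peroxide, the solvent jar | the island: the acid flask, the ammonia bottle, the catalyst vial]
9. Smuggler goes to the island with the peroxide.  [the mainland: the ether can, the fuel sample, the solvent jar | the island: the acid flask, the ammonia bottle, the catalyst vial, the peroxide]
10. Smuggler goes back to the mainland alone.  [the mainland: the ether can, the fuel sample, the solvent jar | the island: the acid flask, the ammonia bottle, the catalyst vial, the peroxide]
11. Smuggler goes to the island with the solvent jar.  [the mainland: the ether can, the fuel sample | the island: the acid flask, the ammonia bottle, the catalyst vial, the peroxide, the solvent jar]
12. Smuggler goes back to the mainland alone.  [the mainland: the ether can, the fuel sample | the island: the acid flask, the ammonia bottle, the catalyst vial, the peroxide, the solvent jar]
13. Smuggler goes to the island with the fuel sample.  [the mainland: the ether can | the island: the acid flask, the ammonia bottle, the catalyst vial, the fuel sample, the peroxide, the solvent jar]
14. Smuggler goes back to the mainland alone.  [the mainland: the ether can | the island: the acid flask, the ammonia bottle, the catalyst vial, the fuel sample, the peroxide, the solvent jar]
15. Smuggler goes to the island with the ether can.  [the mainland: — | the island: the acid flask, the ammonia bottle, the catalyst vial, the ether can, the fuel sample, the peroxide, the solvent jar]

15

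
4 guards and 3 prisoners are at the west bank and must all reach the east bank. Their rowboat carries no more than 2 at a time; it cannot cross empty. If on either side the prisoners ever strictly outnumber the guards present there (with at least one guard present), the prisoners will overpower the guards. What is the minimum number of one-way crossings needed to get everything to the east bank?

11

Counting alone: each trip to the east bank takes at most 2 across and each return brings at least 1 back, so after t trips out (and t−1 returns) at most 2t − (t−1) of the 7 are across; that first reaches 7 at t = 6, so at least 11 crossings are needed.
The plan below uses exactly 11 crossings, so it is optimal:
1. 2 prisoners → the east bank.  (the west bank: 4G 1P; the east bank: 0G 2P)
2. 1 prisoner ← the west bank.  (the west bank: 4G 2P; the east bank: 0G 1P)
3. 2 prisoners → the east bank.  (the west bank: 4G 0P; the east bank: 0G 3P)
4. 1 prisoner ← the west bank.  (the west bank: 4G 1P; the east bank: 0G 2P)
5. 2 guards → the east bank.  (the west bank: 2G 1P; the east bank: 2G 2P)
6. 1 prisoner ← the west bank.  (the west bank: 2G 2P; the east bank: 2G 1P)
7. 1 guard and 1 prisoner → the east bank.  (the west bank: 1G 1P; the east bank: 3G 2P)
8. 1 guard ← the west bank.  (the west bank: 2G 1P; the east bank: 2G 2P)
9. 1 guard and 1 prisoner → the east bank.  (the west bank: 1G 0P; the east bank: 3G 3P)
10. 1 prisoner ← the west bank.  (the west bank: 1G 1P; the east bank: 3G 2P)
11. 1 guard and 1 prisoner → the east bank.  (the west bank: 0G 0P; the east bank: 4G 3P)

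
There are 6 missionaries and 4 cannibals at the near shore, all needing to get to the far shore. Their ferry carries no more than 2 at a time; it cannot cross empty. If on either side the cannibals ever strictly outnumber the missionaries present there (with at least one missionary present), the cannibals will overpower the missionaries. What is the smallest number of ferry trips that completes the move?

Counting alone: each trip to the far shore takes at most 2 across and each return brings at least 1 back, so after t trips out (and t−1 returns) at most 2t − (t−1) of the 10 are across; that first reaches 10 at t = 9, so at least 17 crossings are needed.
The plan below uses exactly 17 crossings, so it is optimal:
1. 2 cannibals → the far shore.  (the near shore: 6M 2C; the far shore: 0M 2C)
2. 1 cannibal ← the near shore.  (the near shore: 6M 3C; the far shore: 0M 1C)
3. 2 cannibals → the far shore.  (the near shore: 6M 1C; the far shore: 0M 3C)
4. 1 cannibal ← the near shore.  (the near shore: 6M 2C; the far shore: 0M 2C)
5. 2 missionaries → the far shore.  (the near shore: 4M 2C; the far shore: 2M 2C)
6. 1 cannibal ← the near shore.  (the near shore: 4M 3C; the far shore: 2M 1C)
7. 1 missionary and 1 cannibal → the far shore.  (the near shore: 3M 2C; the far shore: 3M 2C)
8. 1 cannibal ← the near shore.  (the near shore: 3M 3C; the far shore: 3M 1C)
9. 2 cannibals → the far shore.  (the near shore: 3M 1C; the far shore: 3M 3C)
10. 1 cannibal ← the near shore.  (the near shore: 3M 2C; the far shore: 3M 2C)
11. 1 missionary and 1 cannibal → the far shore.  (the near shore: 2M 1C; the far shore: 4M 3C)
12. 1 cannibal ← the near shore.  (the near shore: 2M 2C; the far shore: 4M 2C)
13. 2 cannibals → the far shore.  (the near shore: 2M 0C; the far shore: 4M 4C)
14. 1 cannibal ← the near shore.  (the near shore: 2M 1C; the far shore: 4M 3C)
15. 1 missionary and 1 cannibal → the far shore.  (the near shore: 1M 0C; the far shore: 5M 4C)
16. 1 cannibal ← the near shore.  (the near shore: 1M 1C; the far shore: 5M 3C)
17. 1 missionary and 1 cannibal → the far shore.  (the near shore: 0M 0C; the far shore: 6M 4C)

17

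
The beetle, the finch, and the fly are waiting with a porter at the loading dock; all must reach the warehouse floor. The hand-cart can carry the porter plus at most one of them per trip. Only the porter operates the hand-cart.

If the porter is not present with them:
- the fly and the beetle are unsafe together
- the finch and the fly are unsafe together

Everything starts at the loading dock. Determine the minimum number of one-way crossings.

Counting alone: the porter can take at most 1 across per trip to the warehouse floor, so moving all 3 needs at least 3 loaded trips out, with a return between consecutive ones — at least 5 crossings.
The safety rule pushes this higher. Following every safe sequence of crossings, the most of the 3 that can be at the warehouse floor as the hand-cart arrives there on crossing 5 is 2 — never all 3.
So no plan with fewer than 7 crossings exists, and this one achieves 7:
1. Porter goes to the warehouse floor with the fly.
2. Porter goes back to the loading dock alone.
3. Porter goes to the warehouse floor with the beetle.
4. Porter goes back to the loading dock with the fly.
5. Porter goes to the warehouse floor with the finch.
6. Porter goes back to the loading dock alone.
7. Porter goes to the warehouse floor with the fly.

7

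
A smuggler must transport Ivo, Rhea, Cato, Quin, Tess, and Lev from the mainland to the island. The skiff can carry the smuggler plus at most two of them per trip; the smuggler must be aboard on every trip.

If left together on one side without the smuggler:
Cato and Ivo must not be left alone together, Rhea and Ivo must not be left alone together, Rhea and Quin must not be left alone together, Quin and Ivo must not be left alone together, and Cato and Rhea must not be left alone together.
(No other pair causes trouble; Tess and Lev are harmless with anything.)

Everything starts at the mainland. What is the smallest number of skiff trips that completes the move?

Counting alone: the smuggler can take at most 2 across per trip to the island, so moving all 6 needs at least 3 loaded trips out, with a return between consecutive ones — at least 5 crossings.
The safety rule pushes this higher. Following every safe sequence of crossings, the most of the 6 that can be at the island as the skiff arrives there on crossings 5, 7 is 4, 5 respectively — never all 6.
So no plan with fewer than 9 crossings exists, and this one achieves 9:
1. Smuggler goes to the island with Ivo and Rhea.  [the mainland: Cato, Lev, Quin, Tess | the island: Ivo, Rhea]
2. Smuggler goes back to the mainland with Ivo.  [the mainland: Cato, Ivo, Lev, Quin, Tess | the island: Rhea]
3. Smuggler goes to the island with Ivo and Tess.  [the mainland: Cato, Lev, Quin | the island: Ivo, Rhea, Tess]
4. Smuggler goes back to the mainland with Ivo.  [the mainland: Cato, Ivo, Lev, Quin | the island: Rhea, Tess]
5. Smuggler goes to the island with Ivo and Lev.  [the mainland: Cato, Quin | the island: Ivo, Lev, Rhea, Tess]
6. Smuggler goes back to the mainland with Ivo.  [the mainland: Cato, Ivo, Quin | the island: Lev, Rhea, Tess]
7. Smuggler goes to the island with Cato and Quin.  [the mainland: Ivo | the island: Cato, Lev, Quin, Rhea, Tess]
8. Smuggler goes back to the mainland with Rhea.  [the mainland: Ivo, Rhea | the island: Cato, Lev, Quin, Tess]
9. Smuggler goes to the island with Ivo and Rhea.  [the mainland: — | the island: Cato, Ivo, Lev, Quin, Rhea, Tess]

9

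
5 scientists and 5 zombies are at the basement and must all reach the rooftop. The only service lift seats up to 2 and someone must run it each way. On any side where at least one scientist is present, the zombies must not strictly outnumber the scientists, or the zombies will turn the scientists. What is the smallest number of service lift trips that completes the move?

impossible

Following every safe sequence of crossings from the start, the most of the 10 that can be at the rooftop as the service lift arrives there on crossings 1, 3, 5, 7 is 2, 3, 4, 5 respectively; the best ever achieved is 5 of 10.
From crossing 9 on, no configuration arises that was not already reachable earlier: only 13 distinct safe configurations (who is on which side, and where the service lift is) can ever be reached, none of them has everyone across, and every continuation just revisits them. They are: 0 scientists + 0 zombies across (service lift back at the start); 0 scientists + 1 zombie across (service lift there); 0 scientists + 1 zombie across (service lift back at the start); 0 scientists + 2 zombies across (service lift there); 0 scientists + 2 zombies across (service lift back at the start); 0 scientists + 3 zombies across (service lift there); 0 scientists + 3 zombies across (service lift back at the start); 0 scientists + 4 zombies across (service lift there); 0 scientists + 4 zombies across (service lift back at the start); 0 scientists + 5 zombies across (service lift there); 1 scientist + 1 zombie across (service lift there); 1 scientist + 1 zombie across (service lift back at the start); 2 scientists + 2 zombies across (service lift there). So no valid plan exists.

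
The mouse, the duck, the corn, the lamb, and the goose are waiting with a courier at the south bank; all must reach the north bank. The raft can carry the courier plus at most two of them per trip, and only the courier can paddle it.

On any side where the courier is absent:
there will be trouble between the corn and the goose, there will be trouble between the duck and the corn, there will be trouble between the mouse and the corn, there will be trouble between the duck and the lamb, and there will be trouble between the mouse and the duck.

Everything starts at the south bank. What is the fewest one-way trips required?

Counting alone: the courier can take at most 2 across per trip to the north bank, so moving all 5 needs at least 3 loaded trips out, with a return between consecutive ones — at least 5 crossings.
The safety rule pushes this higher. Following every safe sequence of crossings, the most of the 5 that can be at the north bank as the raft arrives there on crossing 5 is 4 — never all 5.
So no plan with fewer than 7 crossings exists, and this one achieves 7:
1. Courier goes to the north bank with the corn and the duck.
2. Courier goes back to the south bank with the duck.
3. Courier goes to the north bank with the lamb and the mouse.
4. Courier goes back to the south bank with the mouse.
5. Courier goes to the north bank with the goose and the mouse.
6. Courier goes back to the south bank with the corn.
7. Courier goes to the north bank with the corn and the duck.

7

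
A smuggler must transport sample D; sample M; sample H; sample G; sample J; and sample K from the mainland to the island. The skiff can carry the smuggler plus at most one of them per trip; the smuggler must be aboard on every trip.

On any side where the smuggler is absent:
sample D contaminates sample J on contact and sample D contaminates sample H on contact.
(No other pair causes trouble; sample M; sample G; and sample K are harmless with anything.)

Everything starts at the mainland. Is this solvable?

Yes

1. Smuggler goes to the island with sample D.  [the mainland: sample G, sample H, sample J, sample K, sample M | the island: sample D]
2. Smuggler goes back to the mainland alone.  [the mainland: sample G, sample H, sample J, sample K, sample M | the island: sample D]
3. Smuggler goes to the island with sample M.  [the mainland: sample G, sample H, sample J, sample K | the island: sample D, sample M]
4. Smuggler goes back to the mainland alone.  [the mainland: sample G, sample H, sample J, sample K | the island: sample D, sample M]
5. Smuggler goes to the island with sample H.  [the mainland: sample G, sample J, sample K | the island: sample D, sample H, sample M]
6. Smuggler goes back to the mainland with sample D.  [the mainland: sample D, sample G, sample J, sample K | the island: sample H, sample M]
7. Smuggler goes to the island with sample J.  [the mainland: sample D, sample G, sample K | the island: sample H, sample J, sample M]
8. Smuggler goes back to the mainland alone.  [the mainland: sample D, sample G, sample K | the island: sample H, sample J, sample M]
9. Smuggler goes to the island with sample G.  [the mainland: sample D, sample K | the island: sample G, sample H, sample J, sample M]
10. Smuggler goes back to the mainland alone.  [the mainland: sample D, sample K | the island: sample G, sample H, sample J, sample M]
11. Smuggler goes to the island with sample K.  [the mainland: sample D | the island: sample G, sample H, sample J, sample K, sample M]
12. Smuggler goes back to the mainland alone.  [the mainland: sample D | the island: sample G, sample H, sample J, sample K, sample M]
13. Smuggler goes to the island with sample D.  [the mainland: — | the island: sample D, sample G, sample H, sample J, sample K, sample M]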